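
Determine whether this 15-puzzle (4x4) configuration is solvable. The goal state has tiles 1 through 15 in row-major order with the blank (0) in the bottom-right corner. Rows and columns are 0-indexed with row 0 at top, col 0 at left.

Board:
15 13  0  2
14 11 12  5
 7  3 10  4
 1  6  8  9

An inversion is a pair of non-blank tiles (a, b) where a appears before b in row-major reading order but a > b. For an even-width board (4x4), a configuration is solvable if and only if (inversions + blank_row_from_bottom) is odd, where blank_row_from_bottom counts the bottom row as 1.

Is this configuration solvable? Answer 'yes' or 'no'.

Inversions: 70
Blank is in row 0 (0-indexed from top), which is row 4 counting from the bottom (bottom = 1).
70 + 4 = 74, which is even, so the puzzle is not solvable.

Answer: no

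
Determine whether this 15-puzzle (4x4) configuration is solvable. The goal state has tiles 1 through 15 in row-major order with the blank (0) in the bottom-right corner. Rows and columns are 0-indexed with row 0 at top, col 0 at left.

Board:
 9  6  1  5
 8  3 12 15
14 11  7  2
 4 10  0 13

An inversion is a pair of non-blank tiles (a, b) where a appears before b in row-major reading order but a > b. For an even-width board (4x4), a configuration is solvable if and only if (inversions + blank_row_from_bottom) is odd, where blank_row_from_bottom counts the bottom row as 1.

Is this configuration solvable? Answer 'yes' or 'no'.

Inversions: 45
Blank is in row 3 (0-indexed from top), which is row 1 counting from the bottom (bottom = 1).
45 + 1 = 46, which is even, so the puzzle is not solvable.

Answer: no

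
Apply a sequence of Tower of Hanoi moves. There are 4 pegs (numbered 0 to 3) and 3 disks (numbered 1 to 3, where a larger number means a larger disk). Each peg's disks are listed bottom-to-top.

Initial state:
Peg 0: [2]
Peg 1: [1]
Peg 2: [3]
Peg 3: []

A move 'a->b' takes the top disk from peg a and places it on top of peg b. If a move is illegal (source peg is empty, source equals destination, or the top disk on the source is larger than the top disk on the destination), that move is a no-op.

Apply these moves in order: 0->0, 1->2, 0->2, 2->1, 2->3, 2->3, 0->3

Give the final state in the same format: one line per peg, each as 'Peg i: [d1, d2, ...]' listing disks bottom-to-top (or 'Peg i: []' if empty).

Answer: Peg 0: []
Peg 1: [1]
Peg 2: []
Peg 3: [3, 2]

Derivation:
After move 1 (0->0):
Peg 0: [2]
Peg 1: [1]
Peg 2: [3]
Peg 3: []

After move 2 (1->2):
Peg 0: [2]
Peg 1: []
Peg 2: [3, 1]
Peg 3: []

After move 3 (0->2):
Peg 0: [2]
Peg 1: []
Peg 2: [3, 1]
Peg 3: []

After move 4 (2->1):
Peg 0: [2]
Peg 1: [1]
Peg 2: [3]
Peg 3: []

After move 5 (2->3):
Peg 0: [2]
Peg 1: [1]
Peg 2: []
Peg 3: [3]

After move 6 (2->3):
Peg 0: [2]
Peg 1: [1]
Peg 2: []
Peg 3: [3]

After move 7 (0->3):
Peg 0: []
Peg 1: [1]
Peg 2: []
Peg 3: [3, 2]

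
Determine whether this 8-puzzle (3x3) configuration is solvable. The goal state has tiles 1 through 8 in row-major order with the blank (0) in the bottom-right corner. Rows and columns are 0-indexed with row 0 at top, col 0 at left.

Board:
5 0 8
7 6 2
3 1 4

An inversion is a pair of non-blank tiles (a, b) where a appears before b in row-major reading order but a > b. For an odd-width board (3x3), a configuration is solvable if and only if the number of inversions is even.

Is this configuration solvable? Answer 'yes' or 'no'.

Answer: no

Derivation:
Inversions (pairs i<j in row-major order where tile[i] > tile[j] > 0): 21
21 is odd, so the puzzle is not solvable.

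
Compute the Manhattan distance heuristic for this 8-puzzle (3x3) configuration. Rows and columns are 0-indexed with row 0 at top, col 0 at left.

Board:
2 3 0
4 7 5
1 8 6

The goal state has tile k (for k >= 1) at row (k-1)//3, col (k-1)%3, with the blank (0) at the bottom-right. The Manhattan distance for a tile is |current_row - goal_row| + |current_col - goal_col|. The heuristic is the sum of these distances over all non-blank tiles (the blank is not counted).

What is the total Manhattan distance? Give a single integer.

Answer: 8

Derivation:
Tile 2: (0,0)->(0,1) = 1
Tile 3: (0,1)->(0,2) = 1
Tile 4: (1,0)->(1,0) = 0
Tile 7: (1,1)->(2,0) = 2
Tile 5: (1,2)->(1,1) = 1
Tile 1: (2,0)->(0,0) = 2
Tile 8: (2,1)->(2,1) = 0
Tile 6: (2,2)->(1,2) = 1
Sum: 1 + 1 + 0 + 2 + 1 + 2 + 0 + 1 = 8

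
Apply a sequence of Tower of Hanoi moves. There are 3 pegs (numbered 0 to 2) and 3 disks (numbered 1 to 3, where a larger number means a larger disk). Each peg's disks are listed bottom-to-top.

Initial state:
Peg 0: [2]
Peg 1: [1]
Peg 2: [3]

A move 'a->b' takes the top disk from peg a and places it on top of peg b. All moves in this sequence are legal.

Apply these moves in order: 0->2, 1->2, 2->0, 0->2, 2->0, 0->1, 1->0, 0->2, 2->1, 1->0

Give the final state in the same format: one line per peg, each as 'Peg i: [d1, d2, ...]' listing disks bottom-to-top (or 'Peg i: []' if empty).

After move 1 (0->2):
Peg 0: []
Peg 1: [1]
Peg 2: [3, 2]

After move 2 (1->2):
Peg 0: []
Peg 1: []
Peg 2: [3, 2, 1]

After move 3 (2->0):
Peg 0: [1]
Peg 1: []
Peg 2: [3, 2]

After move 4 (0->2):
Peg 0: []
Peg 1: []
Peg 2: [3, 2, 1]

After move 5 (2->0):
Peg 0: [1]
Peg 1: []
Peg 2: [3, 2]

After move 6 (0->1):
Peg 0: []
Peg 1: [1]
Peg 2: [3, 2]

After move 7 (1->0):
Peg 0: [1]
Peg 1: []
Peg 2: [3, 2]

After move 8 (0->2):
Peg 0: []
Peg 1: []
Peg 2: [3, 2, 1]

After move 9 (2->1):
Peg 0: []
Peg 1: [1]
Peg 2: [3, 2]

After move 10 (1->0):
Peg 0: [1]
Peg 1: []
Peg 2: [3, 2]

Answer: Peg 0: [1]
Peg 1: []
Peg 2: [3, 2]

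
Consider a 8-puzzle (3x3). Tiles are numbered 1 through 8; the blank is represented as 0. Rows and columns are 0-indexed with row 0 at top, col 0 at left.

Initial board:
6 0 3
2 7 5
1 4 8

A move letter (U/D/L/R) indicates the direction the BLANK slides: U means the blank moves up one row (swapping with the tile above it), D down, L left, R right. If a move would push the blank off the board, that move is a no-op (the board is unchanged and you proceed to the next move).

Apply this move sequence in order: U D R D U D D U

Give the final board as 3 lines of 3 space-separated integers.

Answer: 6 7 3
2 5 0
1 4 8

Derivation:
After move 1 (U):
6 0 3
2 7 5
1 4 8

After move 2 (D):
6 7 3
2 0 5
1 4 8

After move 3 (R):
6 7 3
2 5 0
1 4 8

After move 4 (D):
6 7 3
2 5 8
1 4 0

After move 5 (U):
6 7 3
2 5 0
1 4 8

After move 6 (D):
6 7 3
2 5 8
1 4 0

After move 7 (D):
6 7 3
2 5 8
1 4 0

After move 8 (U):
6 7 3
2 5 0
1 4 8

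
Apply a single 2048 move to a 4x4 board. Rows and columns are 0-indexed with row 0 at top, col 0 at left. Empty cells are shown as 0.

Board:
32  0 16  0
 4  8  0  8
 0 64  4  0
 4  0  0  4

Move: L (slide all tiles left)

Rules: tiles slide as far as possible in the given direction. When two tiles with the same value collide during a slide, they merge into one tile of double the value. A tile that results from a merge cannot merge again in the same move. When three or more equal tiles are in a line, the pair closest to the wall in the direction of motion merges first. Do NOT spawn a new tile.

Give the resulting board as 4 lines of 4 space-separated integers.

Answer: 32 16  0  0
 4 16  0  0
64  4  0  0
 8  0  0  0

Derivation:
Slide left:
row 0: [32, 0, 16, 0] -> [32, 16, 0, 0]
row 1: [4, 8, 0, 8] -> [4, 16, 0, 0]
row 2: [0, 64, 4, 0] -> [64, 4, 0, 0]
row 3: [4, 0, 0, 4] -> [8, 0, 0, 0]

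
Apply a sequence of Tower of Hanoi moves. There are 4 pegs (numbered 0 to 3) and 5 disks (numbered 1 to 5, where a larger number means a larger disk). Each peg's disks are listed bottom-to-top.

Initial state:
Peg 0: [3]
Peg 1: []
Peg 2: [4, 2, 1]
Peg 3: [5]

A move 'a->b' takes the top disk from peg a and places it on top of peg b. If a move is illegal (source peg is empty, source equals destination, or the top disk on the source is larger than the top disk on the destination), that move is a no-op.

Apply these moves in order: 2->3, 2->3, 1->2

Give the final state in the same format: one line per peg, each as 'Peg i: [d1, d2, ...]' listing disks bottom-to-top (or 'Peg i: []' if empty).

After move 1 (2->3):
Peg 0: [3]
Peg 1: []
Peg 2: [4, 2]
Peg 3: [5, 1]

After move 2 (2->3):
Peg 0: [3]
Peg 1: []
Peg 2: [4, 2]
Peg 3: [5, 1]

After move 3 (1->2):
Peg 0: [3]
Peg 1: []
Peg 2: [4, 2]
Peg 3: [5, 1]

Answer: Peg 0: [3]
Peg 1: []
Peg 2: [4, 2]
Peg 3: [5, 1]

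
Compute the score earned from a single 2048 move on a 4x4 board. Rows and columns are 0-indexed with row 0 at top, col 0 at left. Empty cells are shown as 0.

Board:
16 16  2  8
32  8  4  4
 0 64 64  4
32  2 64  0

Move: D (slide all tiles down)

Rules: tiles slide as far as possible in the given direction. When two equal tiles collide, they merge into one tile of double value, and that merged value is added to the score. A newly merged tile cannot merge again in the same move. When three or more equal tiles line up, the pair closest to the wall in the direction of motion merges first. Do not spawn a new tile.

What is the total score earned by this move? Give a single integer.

Answer: 200

Derivation:
Slide down:
col 0: [16, 32, 0, 32] -> [0, 0, 16, 64]  score +64 (running 64)
col 1: [16, 8, 64, 2] -> [16, 8, 64, 2]  score +0 (running 64)
col 2: [2, 4, 64, 64] -> [0, 2, 4, 128]  score +128 (running 192)
col 3: [8, 4, 4, 0] -> [0, 0, 8, 8]  score +8 (running 200)
Board after move:
  0  16   0   0
  0   8   2   0
 16  64   4   8
 64   2 128   8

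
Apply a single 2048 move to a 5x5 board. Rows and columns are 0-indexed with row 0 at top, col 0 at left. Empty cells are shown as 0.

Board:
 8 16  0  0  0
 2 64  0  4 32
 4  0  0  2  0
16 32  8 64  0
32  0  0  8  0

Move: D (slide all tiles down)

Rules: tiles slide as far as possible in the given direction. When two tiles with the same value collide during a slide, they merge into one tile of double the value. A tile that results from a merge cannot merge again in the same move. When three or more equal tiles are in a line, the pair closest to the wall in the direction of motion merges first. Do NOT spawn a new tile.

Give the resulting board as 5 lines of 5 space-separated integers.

Answer:  8  0  0  0  0
 2  0  0  4  0
 4 16  0  2  0
16 64  0 64  0
32 32  8  8 32

Derivation:
Slide down:
col 0: [8, 2, 4, 16, 32] -> [8, 2, 4, 16, 32]
col 1: [16, 64, 0, 32, 0] -> [0, 0, 16, 64, 32]
col 2: [0, 0, 0, 8, 0] -> [0, 0, 0, 0, 8]
col 3: [0, 4, 2, 64, 8] -> [0, 4, 2, 64, 8]
col 4: [0, 32, 0, 0, 0] -> [0, 0, 0, 0, 32]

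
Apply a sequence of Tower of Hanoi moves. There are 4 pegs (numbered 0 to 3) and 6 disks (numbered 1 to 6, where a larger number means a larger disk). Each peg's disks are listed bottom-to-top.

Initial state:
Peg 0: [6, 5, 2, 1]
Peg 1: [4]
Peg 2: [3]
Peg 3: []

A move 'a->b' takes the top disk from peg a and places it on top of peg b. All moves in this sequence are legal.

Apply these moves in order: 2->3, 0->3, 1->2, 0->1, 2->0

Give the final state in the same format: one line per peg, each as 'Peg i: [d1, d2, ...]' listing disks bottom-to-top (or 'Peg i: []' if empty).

Answer: Peg 0: [6, 5, 4]
Peg 1: [2]
Peg 2: []
Peg 3: [3, 1]

Derivation:
After move 1 (2->3):
Peg 0: [6, 5, 2, 1]
Peg 1: [4]
Peg 2: []
Peg 3: [3]

After move 2 (0->3):
Peg 0: [6, 5, 2]
Peg 1: [4]
Peg 2: []
Peg 3: [3, 1]

After move 3 (1->2):
Peg 0: [6, 5, 2]
Peg 1: []
Peg 2: [4]
Peg 3: [3, 1]

After move 4 (0->1):
Peg 0: [6, 5]
Peg 1: [2]
Peg 2: [4]
Peg 3: [3, 1]

After move 5 (2->0):
Peg 0: [6, 5, 4]
Peg 1: [2]
Peg 2: []
Peg 3: [3, 1]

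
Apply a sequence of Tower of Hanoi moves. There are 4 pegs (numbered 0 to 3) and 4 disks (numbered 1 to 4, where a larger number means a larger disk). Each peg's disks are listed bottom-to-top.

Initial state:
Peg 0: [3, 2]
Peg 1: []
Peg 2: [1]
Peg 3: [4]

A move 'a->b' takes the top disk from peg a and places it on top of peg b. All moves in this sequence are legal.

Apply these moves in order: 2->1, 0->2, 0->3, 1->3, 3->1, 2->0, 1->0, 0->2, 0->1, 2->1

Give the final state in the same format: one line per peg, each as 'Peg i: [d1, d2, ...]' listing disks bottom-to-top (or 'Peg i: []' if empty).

After move 1 (2->1):
Peg 0: [3, 2]
Peg 1: [1]
Peg 2: []
Peg 3: [4]

After move 2 (0->2):
Peg 0: [3]
Peg 1: [1]
Peg 2: [2]
Peg 3: [4]

After move 3 (0->3):
Peg 0: []
Peg 1: [1]
Peg 2: [2]
Peg 3: [4, 3]

After move 4 (1->3):
Peg 0: []
Peg 1: []
Peg 2: [2]
Peg 3: [4, 3, 1]

After move 5 (3->1):
Peg 0: []
Peg 1: [1]
Peg 2: [2]
Peg 3: [4, 3]

After move 6 (2->0):
Peg 0: [2]
Peg 1: [1]
Peg 2: []
Peg 3: [4, 3]

After move 7 (1->0):
Peg 0: [2, 1]
Peg 1: []
Peg 2: []
Peg 3: [4, 3]

After move 8 (0->2):
Peg 0: [2]
Peg 1: []
Peg 2: [1]
Peg 3: [4, 3]

After move 9 (0->1):
Peg 0: []
Peg 1: [2]
Peg 2: [1]
Peg 3: [4, 3]

After move 10 (2->1):
Peg 0: []
Peg 1: [2, 1]
Peg 2: []
Peg 3: [4, 3]

Answer: Peg 0: []
Peg 1: [2, 1]
Peg 2: []
Peg 3: [4, 3]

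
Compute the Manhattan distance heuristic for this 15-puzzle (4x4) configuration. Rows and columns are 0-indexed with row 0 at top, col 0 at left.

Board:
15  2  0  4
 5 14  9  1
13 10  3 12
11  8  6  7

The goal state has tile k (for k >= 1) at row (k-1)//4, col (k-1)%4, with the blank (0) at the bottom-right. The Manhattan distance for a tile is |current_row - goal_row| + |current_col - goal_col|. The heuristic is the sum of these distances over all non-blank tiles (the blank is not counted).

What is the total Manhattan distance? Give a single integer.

Tile 15: (0,0)->(3,2) = 5
Tile 2: (0,1)->(0,1) = 0
Tile 4: (0,3)->(0,3) = 0
Tile 5: (1,0)->(1,0) = 0
Tile 14: (1,1)->(3,1) = 2
Tile 9: (1,2)->(2,0) = 3
Tile 1: (1,3)->(0,0) = 4
Tile 13: (2,0)->(3,0) = 1
Tile 10: (2,1)->(2,1) = 0
Tile 3: (2,2)->(0,2) = 2
Tile 12: (2,3)->(2,3) = 0
Tile 11: (3,0)->(2,2) = 3
Tile 8: (3,1)->(1,3) = 4
Tile 6: (3,2)->(1,1) = 3
Tile 7: (3,3)->(1,2) = 3
Sum: 5 + 0 + 0 + 0 + 2 + 3 + 4 + 1 + 0 + 2 + 0 + 3 + 4 + 3 + 3 = 30

Answer: 30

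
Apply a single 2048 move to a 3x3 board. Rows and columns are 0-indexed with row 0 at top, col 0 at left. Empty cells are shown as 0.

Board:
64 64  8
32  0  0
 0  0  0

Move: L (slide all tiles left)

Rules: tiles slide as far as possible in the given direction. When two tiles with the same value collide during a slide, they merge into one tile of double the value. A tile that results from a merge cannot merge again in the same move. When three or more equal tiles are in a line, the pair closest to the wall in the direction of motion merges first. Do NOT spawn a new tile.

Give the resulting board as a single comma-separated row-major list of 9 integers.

Answer: 128, 8, 0, 32, 0, 0, 0, 0, 0

Derivation:
Slide left:
row 0: [64, 64, 8] -> [128, 8, 0]
row 1: [32, 0, 0] -> [32, 0, 0]
row 2: [0, 0, 0] -> [0, 0, 0]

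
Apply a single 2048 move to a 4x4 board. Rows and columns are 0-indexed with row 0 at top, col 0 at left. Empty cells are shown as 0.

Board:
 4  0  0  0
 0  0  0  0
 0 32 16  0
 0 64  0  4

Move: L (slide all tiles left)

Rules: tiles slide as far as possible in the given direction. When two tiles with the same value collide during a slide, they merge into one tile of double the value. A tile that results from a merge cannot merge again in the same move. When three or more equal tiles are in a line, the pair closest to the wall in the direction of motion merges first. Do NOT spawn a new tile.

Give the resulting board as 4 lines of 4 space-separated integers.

Slide left:
row 0: [4, 0, 0, 0] -> [4, 0, 0, 0]
row 1: [0, 0, 0, 0] -> [0, 0, 0, 0]
row 2: [0, 32, 16, 0] -> [32, 16, 0, 0]
row 3: [0, 64, 0, 4] -> [64, 4, 0, 0]

Answer:  4  0  0  0
 0  0  0  0
32 16  0  0
64  4  0  0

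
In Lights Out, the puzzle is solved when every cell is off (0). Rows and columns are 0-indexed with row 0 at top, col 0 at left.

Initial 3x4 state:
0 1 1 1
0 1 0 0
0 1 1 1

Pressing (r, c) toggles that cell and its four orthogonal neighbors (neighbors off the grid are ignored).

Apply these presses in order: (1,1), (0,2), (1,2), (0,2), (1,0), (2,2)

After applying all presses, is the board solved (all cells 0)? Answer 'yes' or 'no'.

After press 1 at (1,1):
0 0 1 1
1 0 1 0
0 0 1 1

After press 2 at (0,2):
0 1 0 0
1 0 0 0
0 0 1 1

After press 3 at (1,2):
0 1 1 0
1 1 1 1
0 0 0 1

After press 4 at (0,2):
0 0 0 1
1 1 0 1
0 0 0 1

After press 5 at (1,0):
1 0 0 1
0 0 0 1
1 0 0 1

After press 6 at (2,2):
1 0 0 1
0 0 1 1
1 1 1 0

Lights still on: 7

Answer: no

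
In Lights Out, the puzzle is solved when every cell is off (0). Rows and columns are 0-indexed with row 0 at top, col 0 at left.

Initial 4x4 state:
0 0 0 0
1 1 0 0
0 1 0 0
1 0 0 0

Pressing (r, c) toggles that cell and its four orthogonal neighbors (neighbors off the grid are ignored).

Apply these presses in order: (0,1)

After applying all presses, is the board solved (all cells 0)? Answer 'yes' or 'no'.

After press 1 at (0,1):
1 1 1 0
1 0 0 0
0 1 0 0
1 0 0 0

Lights still on: 6

Answer: no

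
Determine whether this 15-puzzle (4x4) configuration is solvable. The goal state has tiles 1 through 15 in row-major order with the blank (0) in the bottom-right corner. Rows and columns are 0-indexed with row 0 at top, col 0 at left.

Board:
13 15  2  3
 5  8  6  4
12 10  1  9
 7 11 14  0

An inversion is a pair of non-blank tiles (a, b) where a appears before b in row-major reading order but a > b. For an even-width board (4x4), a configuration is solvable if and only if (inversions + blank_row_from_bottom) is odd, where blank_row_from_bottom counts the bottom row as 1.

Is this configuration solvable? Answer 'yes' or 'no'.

Answer: no

Derivation:
Inversions: 45
Blank is in row 3 (0-indexed from top), which is row 1 counting from the bottom (bottom = 1).
45 + 1 = 46, which is even, so the puzzle is not solvable.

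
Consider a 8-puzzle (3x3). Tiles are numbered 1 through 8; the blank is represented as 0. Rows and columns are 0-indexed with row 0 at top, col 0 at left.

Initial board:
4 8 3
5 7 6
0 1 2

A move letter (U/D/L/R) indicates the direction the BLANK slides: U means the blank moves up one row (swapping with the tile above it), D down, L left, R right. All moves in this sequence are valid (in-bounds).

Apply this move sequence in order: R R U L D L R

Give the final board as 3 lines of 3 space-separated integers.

Answer: 4 8 3
5 2 7
1 0 6

Derivation:
After move 1 (R):
4 8 3
5 7 6
1 0 2

After move 2 (R):
4 8 3
5 7 6
1 2 0

After move 3 (U):
4 8 3
5 7 0
1 2 6

After move 4 (L):
4 8 3
5 0 7
1 2 6

After move 5 (D):
4 8 3
5 2 7
1 0 6

After move 6 (L):
4 8 3
5 2 7
0 1 6

After move 7 (R):
4 8 3
5 2 7
1 0 6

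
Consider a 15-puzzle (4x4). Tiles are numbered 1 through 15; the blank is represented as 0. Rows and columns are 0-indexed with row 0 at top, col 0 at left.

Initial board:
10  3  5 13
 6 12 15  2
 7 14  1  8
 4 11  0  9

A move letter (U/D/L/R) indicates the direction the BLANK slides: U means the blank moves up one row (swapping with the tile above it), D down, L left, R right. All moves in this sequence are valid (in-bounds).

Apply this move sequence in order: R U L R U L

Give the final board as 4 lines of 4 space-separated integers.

After move 1 (R):
10  3  5 13
 6 12 15  2
 7 14  1  8
 4 11  9  0

After move 2 (U):
10  3  5 13
 6 12 15  2
 7 14  1  0
 4 11  9  8

After move 3 (L):
10  3  5 13
 6 12 15  2
 7 14  0  1
 4 11  9  8

After move 4 (R):
10  3  5 13
 6 12 15  2
 7 14  1  0
 4 11  9  8

After move 5 (U):
10  3  5 13
 6 12 15  0
 7 14  1  2
 4 11  9  8

After move 6 (L):
10  3  5 13
 6 12  0 15
 7 14  1  2
 4 11  9  8

Answer: 10  3  5 13
 6 12  0 15
 7 14  1  2
 4 11  9  8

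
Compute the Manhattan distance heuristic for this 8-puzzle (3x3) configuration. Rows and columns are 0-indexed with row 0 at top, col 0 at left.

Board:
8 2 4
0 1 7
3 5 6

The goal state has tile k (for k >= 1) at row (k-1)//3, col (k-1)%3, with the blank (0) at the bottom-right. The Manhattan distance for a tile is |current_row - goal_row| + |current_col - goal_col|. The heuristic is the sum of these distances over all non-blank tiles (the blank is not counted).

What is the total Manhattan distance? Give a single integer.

Tile 8: (0,0)->(2,1) = 3
Tile 2: (0,1)->(0,1) = 0
Tile 4: (0,2)->(1,0) = 3
Tile 1: (1,1)->(0,0) = 2
Tile 7: (1,2)->(2,0) = 3
Tile 3: (2,0)->(0,2) = 4
Tile 5: (2,1)->(1,1) = 1
Tile 6: (2,2)->(1,2) = 1
Sum: 3 + 0 + 3 + 2 + 3 + 4 + 1 + 1 = 17

Answer: 17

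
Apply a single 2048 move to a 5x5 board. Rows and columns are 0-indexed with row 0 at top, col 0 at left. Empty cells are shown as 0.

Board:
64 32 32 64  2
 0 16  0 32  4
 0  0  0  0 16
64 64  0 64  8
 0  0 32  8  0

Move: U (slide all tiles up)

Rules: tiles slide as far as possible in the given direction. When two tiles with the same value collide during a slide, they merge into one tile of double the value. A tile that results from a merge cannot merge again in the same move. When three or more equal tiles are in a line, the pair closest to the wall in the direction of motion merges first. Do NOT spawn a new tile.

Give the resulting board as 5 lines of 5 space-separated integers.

Slide up:
col 0: [64, 0, 0, 64, 0] -> [128, 0, 0, 0, 0]
col 1: [32, 16, 0, 64, 0] -> [32, 16, 64, 0, 0]
col 2: [32, 0, 0, 0, 32] -> [64, 0, 0, 0, 0]
col 3: [64, 32, 0, 64, 8] -> [64, 32, 64, 8, 0]
col 4: [2, 4, 16, 8, 0] -> [2, 4, 16, 8, 0]

Answer: 128  32  64  64   2
  0  16   0  32   4
  0  64   0  64  16
  0   0   0   8   8
  0   0   0   0   0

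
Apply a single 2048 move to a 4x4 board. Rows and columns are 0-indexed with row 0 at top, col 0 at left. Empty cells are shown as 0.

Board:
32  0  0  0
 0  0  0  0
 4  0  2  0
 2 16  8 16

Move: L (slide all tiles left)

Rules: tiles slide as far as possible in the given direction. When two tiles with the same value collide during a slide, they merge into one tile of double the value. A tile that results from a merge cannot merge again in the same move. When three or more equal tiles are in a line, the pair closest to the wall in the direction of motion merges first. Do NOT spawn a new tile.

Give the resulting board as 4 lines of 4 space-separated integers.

Answer: 32  0  0  0
 0  0  0  0
 4  2  0  0
 2 16  8 16

Derivation:
Slide left:
row 0: [32, 0, 0, 0] -> [32, 0, 0, 0]
row 1: [0, 0, 0, 0] -> [0, 0, 0, 0]
row 2: [4, 0, 2, 0] -> [4, 2, 0, 0]
row 3: [2, 16, 8, 16] -> [2, 16, 8, 16]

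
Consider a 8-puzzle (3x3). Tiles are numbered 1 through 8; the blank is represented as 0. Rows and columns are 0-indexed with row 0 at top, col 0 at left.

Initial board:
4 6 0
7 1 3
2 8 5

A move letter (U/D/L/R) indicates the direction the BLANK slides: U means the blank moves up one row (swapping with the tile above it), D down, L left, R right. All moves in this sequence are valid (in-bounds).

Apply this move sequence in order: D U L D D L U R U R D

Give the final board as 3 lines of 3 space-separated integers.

Answer: 4 6 3
8 1 0
7 2 5

Derivation:
After move 1 (D):
4 6 3
7 1 0
2 8 5

After move 2 (U):
4 6 0
7 1 3
2 8 5

After move 3 (L):
4 0 6
7 1 3
2 8 5

After move 4 (D):
4 1 6
7 0 3
2 8 5

After move 5 (D):
4 1 6
7 8 3
2 0 5

After move 6 (L):
4 1 6
7 8 3
0 2 5

After move 7 (U):
4 1 6
0 8 3
7 2 5

After move 8 (R):
4 1 6
8 0 3
7 2 5

After move 9 (U):
4 0 6
8 1 3
7 2 5

After move 10 (R):
4 6 0
8 1 3
7 2 5

After move 11 (D):
4 6 3
8 1 0
7 2 5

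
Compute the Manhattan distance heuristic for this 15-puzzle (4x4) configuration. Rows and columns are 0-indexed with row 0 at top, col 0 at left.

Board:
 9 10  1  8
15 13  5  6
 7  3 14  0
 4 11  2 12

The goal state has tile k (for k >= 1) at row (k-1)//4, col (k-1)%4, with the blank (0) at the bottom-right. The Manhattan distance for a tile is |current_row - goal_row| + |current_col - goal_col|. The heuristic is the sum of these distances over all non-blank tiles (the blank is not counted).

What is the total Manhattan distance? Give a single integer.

Tile 9: (0,0)->(2,0) = 2
Tile 10: (0,1)->(2,1) = 2
Tile 1: (0,2)->(0,0) = 2
Tile 8: (0,3)->(1,3) = 1
Tile 15: (1,0)->(3,2) = 4
Tile 13: (1,1)->(3,0) = 3
Tile 5: (1,2)->(1,0) = 2
Tile 6: (1,3)->(1,1) = 2
Tile 7: (2,0)->(1,2) = 3
Tile 3: (2,1)->(0,2) = 3
Tile 14: (2,2)->(3,1) = 2
Tile 4: (3,0)->(0,3) = 6
Tile 11: (3,1)->(2,2) = 2
Tile 2: (3,2)->(0,1) = 4
Tile 12: (3,3)->(2,3) = 1
Sum: 2 + 2 + 2 + 1 + 4 + 3 + 2 + 2 + 3 + 3 + 2 + 6 + 2 + 4 + 1 = 39

Answer: 39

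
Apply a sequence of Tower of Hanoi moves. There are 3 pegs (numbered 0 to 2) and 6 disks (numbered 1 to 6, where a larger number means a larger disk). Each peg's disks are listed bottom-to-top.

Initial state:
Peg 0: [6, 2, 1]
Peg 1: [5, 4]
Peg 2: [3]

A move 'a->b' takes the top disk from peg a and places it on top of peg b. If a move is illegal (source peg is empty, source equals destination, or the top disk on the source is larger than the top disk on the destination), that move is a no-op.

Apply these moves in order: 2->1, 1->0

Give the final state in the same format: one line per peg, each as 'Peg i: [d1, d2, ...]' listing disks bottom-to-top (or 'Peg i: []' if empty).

After move 1 (2->1):
Peg 0: [6, 2, 1]
Peg 1: [5, 4, 3]
Peg 2: []

After move 2 (1->0):
Peg 0: [6, 2, 1]
Peg 1: [5, 4, 3]
Peg 2: []

Answer: Peg 0: [6, 2, 1]
Peg 1: [5, 4, 3]
Peg 2: []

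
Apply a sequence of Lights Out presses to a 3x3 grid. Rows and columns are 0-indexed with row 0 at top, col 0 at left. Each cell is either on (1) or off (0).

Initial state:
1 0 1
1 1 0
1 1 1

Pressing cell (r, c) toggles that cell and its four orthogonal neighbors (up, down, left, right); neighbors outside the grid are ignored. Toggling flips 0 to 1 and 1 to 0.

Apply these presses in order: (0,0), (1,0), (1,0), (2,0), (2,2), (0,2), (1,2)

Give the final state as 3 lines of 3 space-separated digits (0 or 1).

After press 1 at (0,0):
0 1 1
0 1 0
1 1 1

After press 2 at (1,0):
1 1 1
1 0 0
0 1 1

After press 3 at (1,0):
0 1 1
0 1 0
1 1 1

After press 4 at (2,0):
0 1 1
1 1 0
0 0 1

After press 5 at (2,2):
0 1 1
1 1 1
0 1 0

After press 6 at (0,2):
0 0 0
1 1 0
0 1 0

After press 7 at (1,2):
0 0 1
1 0 1
0 1 1

Answer: 0 0 1
1 0 1
0 1 1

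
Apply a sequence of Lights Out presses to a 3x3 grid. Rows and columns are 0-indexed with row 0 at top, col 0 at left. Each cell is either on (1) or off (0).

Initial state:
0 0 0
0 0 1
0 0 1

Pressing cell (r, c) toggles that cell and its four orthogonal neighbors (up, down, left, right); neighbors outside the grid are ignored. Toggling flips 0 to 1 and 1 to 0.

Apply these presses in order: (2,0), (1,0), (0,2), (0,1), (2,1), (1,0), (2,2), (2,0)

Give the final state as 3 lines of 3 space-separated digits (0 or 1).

After press 1 at (2,0):
0 0 0
1 0 1
1 1 1

After press 2 at (1,0):
1 0 0
0 1 1
0 1 1

After press 3 at (0,2):
1 1 1
0 1 0
0 1 1

After press 4 at (0,1):
0 0 0
0 0 0
0 1 1

After press 5 at (2,1):
0 0 0
0 1 0
1 0 0

After press 6 at (1,0):
1 0 0
1 0 0
0 0 0

After press 7 at (2,2):
1 0 0
1 0 1
0 1 1

After press 8 at (2,0):
1 0 0
0 0 1
1 0 1

Answer: 1 0 0
0 0 1
1 0 1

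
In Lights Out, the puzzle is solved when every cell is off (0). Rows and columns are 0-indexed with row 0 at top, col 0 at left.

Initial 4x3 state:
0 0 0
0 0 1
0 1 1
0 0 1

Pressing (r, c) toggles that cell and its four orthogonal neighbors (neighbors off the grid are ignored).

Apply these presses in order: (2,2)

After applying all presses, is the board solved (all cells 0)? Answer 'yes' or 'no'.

After press 1 at (2,2):
0 0 0
0 0 0
0 0 0
0 0 0

Lights still on: 0

Answer: yes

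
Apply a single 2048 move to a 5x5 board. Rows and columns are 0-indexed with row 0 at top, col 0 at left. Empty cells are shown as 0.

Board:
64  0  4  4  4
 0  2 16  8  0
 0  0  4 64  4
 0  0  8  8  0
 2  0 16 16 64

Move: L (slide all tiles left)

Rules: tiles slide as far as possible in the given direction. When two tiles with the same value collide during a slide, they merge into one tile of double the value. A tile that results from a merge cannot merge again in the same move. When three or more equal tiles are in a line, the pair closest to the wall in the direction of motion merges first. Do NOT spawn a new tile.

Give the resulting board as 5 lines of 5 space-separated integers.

Slide left:
row 0: [64, 0, 4, 4, 4] -> [64, 8, 4, 0, 0]
row 1: [0, 2, 16, 8, 0] -> [2, 16, 8, 0, 0]
row 2: [0, 0, 4, 64, 4] -> [4, 64, 4, 0, 0]
row 3: [0, 0, 8, 8, 0] -> [16, 0, 0, 0, 0]
row 4: [2, 0, 16, 16, 64] -> [2, 32, 64, 0, 0]

Answer: 64  8  4  0  0
 2 16  8  0  0
 4 64  4  0  0
16  0  0  0  0
 2 32 64  0  0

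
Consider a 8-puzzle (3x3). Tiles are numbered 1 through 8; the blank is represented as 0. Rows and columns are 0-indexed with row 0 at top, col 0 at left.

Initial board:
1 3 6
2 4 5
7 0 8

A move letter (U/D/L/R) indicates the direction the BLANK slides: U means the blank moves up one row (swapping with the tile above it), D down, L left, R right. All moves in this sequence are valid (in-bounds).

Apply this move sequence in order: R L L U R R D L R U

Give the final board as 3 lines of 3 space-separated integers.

After move 1 (R):
1 3 6
2 4 5
7 8 0

After move 2 (L):
1 3 6
2 4 5
7 0 8

After move 3 (L):
1 3 6
2 4 5
0 7 8

After move 4 (U):
1 3 6
0 4 5
2 7 8

After move 5 (R):
1 3 6
4 0 5
2 7 8

After move 6 (R):
1 3 6
4 5 0
2 7 8

After move 7 (D):
1 3 6
4 5 8
2 7 0

After move 8 (L):
1 3 6
4 5 8
2 0 7

After move 9 (R):
1 3 6
4 5 8
2 7 0

After move 10 (U):
1 3 6
4 5 0
2 7 8

Answer: 1 3 6
4 5 0
2 7 8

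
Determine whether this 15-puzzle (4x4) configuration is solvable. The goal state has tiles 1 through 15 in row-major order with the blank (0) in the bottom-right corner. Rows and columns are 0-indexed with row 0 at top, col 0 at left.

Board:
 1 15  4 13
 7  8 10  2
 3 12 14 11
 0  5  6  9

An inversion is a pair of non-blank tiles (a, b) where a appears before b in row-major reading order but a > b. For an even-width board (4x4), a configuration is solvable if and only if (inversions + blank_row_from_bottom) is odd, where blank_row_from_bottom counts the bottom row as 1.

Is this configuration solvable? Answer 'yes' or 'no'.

Answer: no

Derivation:
Inversions: 49
Blank is in row 3 (0-indexed from top), which is row 1 counting from the bottom (bottom = 1).
49 + 1 = 50, which is even, so the puzzle is not solvable.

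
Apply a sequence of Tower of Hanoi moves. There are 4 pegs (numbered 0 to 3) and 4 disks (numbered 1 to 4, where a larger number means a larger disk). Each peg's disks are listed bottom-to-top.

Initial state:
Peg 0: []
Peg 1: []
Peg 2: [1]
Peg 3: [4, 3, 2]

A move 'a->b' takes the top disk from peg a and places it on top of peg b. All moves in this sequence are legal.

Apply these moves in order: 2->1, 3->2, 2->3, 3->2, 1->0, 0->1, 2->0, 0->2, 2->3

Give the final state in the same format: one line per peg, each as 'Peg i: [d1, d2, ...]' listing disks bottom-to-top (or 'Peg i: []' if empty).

After move 1 (2->1):
Peg 0: []
Peg 1: [1]
Peg 2: []
Peg 3: [4, 3, 2]

After move 2 (3->2):
Peg 0: []
Peg 1: [1]
Peg 2: [2]
Peg 3: [4, 3]

After move 3 (2->3):
Peg 0: []
Peg 1: [1]
Peg 2: []
Peg 3: [4, 3, 2]

After move 4 (3->2):
Peg 0: []
Peg 1: [1]
Peg 2: [2]
Peg 3: [4, 3]

After move 5 (1->0):
Peg 0: [1]
Peg 1: []
Peg 2: [2]
Peg 3: [4, 3]

After move 6 (0->1):
Peg 0: []
Peg 1: [1]
Peg 2: [2]
Peg 3: [4, 3]

After move 7 (2->0):
Peg 0: [2]
Peg 1: [1]
Peg 2: []
Peg 3: [4, 3]

After move 8 (0->2):
Peg 0: []
Peg 1: [1]
Peg 2: [2]
Peg 3: [4, 3]

After move 9 (2->3):
Peg 0: []
Peg 1: [1]
Peg 2: []
Peg 3: [4, 3, 2]

Answer: Peg 0: []
Peg 1: [1]
Peg 2: []
Peg 3: [4, 3, 2]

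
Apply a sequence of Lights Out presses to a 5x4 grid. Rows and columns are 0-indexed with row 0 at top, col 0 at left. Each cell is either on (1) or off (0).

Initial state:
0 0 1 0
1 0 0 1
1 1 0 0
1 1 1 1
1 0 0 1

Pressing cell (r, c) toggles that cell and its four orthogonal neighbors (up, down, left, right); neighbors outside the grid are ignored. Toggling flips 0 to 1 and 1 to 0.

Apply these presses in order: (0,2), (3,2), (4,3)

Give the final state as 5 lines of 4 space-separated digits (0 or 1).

After press 1 at (0,2):
0 1 0 1
1 0 1 1
1 1 0 0
1 1 1 1
1 0 0 1

After press 2 at (3,2):
0 1 0 1
1 0 1 1
1 1 1 0
1 0 0 0
1 0 1 1

After press 3 at (4,3):
0 1 0 1
1 0 1 1
1 1 1 0
1 0 0 1
1 0 0 0

Answer: 0 1 0 1
1 0 1 1
1 1 1 0
1 0 0 1
1 0 0 0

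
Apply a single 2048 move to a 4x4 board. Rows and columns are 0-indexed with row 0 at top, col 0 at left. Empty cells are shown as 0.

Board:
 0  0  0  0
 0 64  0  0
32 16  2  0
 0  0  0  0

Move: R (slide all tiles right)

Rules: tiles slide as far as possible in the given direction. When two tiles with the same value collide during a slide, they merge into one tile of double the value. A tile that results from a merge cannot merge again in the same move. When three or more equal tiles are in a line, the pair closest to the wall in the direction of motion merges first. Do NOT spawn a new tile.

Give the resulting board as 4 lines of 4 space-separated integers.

Answer:  0  0  0  0
 0  0  0 64
 0 32 16  2
 0  0  0  0

Derivation:
Slide right:
row 0: [0, 0, 0, 0] -> [0, 0, 0, 0]
row 1: [0, 64, 0, 0] -> [0, 0, 0, 64]
row 2: [32, 16, 2, 0] -> [0, 32, 16, 2]
row 3: [0, 0, 0, 0] -> [0, 0, 0, 0]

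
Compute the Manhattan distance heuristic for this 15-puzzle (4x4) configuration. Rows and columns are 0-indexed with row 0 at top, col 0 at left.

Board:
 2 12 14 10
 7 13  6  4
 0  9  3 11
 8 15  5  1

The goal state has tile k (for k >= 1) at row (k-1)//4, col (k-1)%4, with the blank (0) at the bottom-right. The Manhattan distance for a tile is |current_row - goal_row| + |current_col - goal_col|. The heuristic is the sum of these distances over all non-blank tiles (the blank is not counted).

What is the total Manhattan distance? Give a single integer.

Tile 2: (0,0)->(0,1) = 1
Tile 12: (0,1)->(2,3) = 4
Tile 14: (0,2)->(3,1) = 4
Tile 10: (0,3)->(2,1) = 4
Tile 7: (1,0)->(1,2) = 2
Tile 13: (1,1)->(3,0) = 3
Tile 6: (1,2)->(1,1) = 1
Tile 4: (1,3)->(0,3) = 1
Tile 9: (2,1)->(2,0) = 1
Tile 3: (2,2)->(0,2) = 2
Tile 11: (2,3)->(2,2) = 1
Tile 8: (3,0)->(1,3) = 5
Tile 15: (3,1)->(3,2) = 1
Tile 5: (3,2)->(1,0) = 4
Tile 1: (3,3)->(0,0) = 6
Sum: 1 + 4 + 4 + 4 + 2 + 3 + 1 + 1 + 1 + 2 + 1 + 5 + 1 + 4 + 6 = 40

Answer: 40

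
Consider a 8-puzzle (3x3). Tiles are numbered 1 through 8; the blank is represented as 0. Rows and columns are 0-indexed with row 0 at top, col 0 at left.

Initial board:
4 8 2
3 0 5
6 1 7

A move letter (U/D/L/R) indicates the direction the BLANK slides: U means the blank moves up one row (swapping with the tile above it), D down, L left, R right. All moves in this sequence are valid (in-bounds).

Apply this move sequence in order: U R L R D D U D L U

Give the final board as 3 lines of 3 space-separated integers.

After move 1 (U):
4 0 2
3 8 5
6 1 7

After move 2 (R):
4 2 0
3 8 5
6 1 7

After move 3 (L):
4 0 2
3 8 5
6 1 7

After move 4 (R):
4 2 0
3 8 5
6 1 7

After move 5 (D):
4 2 5
3 8 0
6 1 7

After move 6 (D):
4 2 5
3 8 7
6 1 0

After move 7 (U):
4 2 5
3 8 0
6 1 7

After move 8 (D):
4 2 5
3 8 7
6 1 0

After move 9 (L):
4 2 5
3 8 7
6 0 1

After move 10 (U):
4 2 5
3 0 7
6 8 1

Answer: 4 2 5
3 0 7
6 8 1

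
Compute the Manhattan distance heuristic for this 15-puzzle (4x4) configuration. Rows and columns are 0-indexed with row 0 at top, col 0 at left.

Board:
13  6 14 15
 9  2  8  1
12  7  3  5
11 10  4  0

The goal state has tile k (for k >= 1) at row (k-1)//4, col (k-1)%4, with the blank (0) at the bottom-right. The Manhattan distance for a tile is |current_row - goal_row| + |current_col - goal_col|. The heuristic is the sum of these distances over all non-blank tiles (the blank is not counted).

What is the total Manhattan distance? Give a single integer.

Tile 13: (0,0)->(3,0) = 3
Tile 6: (0,1)->(1,1) = 1
Tile 14: (0,2)->(3,1) = 4
Tile 15: (0,3)->(3,2) = 4
Tile 9: (1,0)->(2,0) = 1
Tile 2: (1,1)->(0,1) = 1
Tile 8: (1,2)->(1,3) = 1
Tile 1: (1,3)->(0,0) = 4
Tile 12: (2,0)->(2,3) = 3
Tile 7: (2,1)->(1,2) = 2
Tile 3: (2,2)->(0,2) = 2
Tile 5: (2,3)->(1,0) = 4
Tile 11: (3,0)->(2,2) = 3
Tile 10: (3,1)->(2,1) = 1
Tile 4: (3,2)->(0,3) = 4
Sum: 3 + 1 + 4 + 4 + 1 + 1 + 1 + 4 + 3 + 2 + 2 + 4 + 3 + 1 + 4 = 38

Answer: 38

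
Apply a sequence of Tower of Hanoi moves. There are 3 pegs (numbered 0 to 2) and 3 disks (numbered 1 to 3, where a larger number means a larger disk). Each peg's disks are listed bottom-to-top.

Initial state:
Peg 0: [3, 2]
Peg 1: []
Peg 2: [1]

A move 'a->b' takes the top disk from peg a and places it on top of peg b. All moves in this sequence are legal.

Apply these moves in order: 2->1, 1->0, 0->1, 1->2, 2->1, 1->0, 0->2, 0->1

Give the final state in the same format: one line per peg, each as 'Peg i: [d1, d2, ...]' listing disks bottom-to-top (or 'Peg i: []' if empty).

Answer: Peg 0: [3]
Peg 1: [2]
Peg 2: [1]

Derivation:
After move 1 (2->1):
Peg 0: [3, 2]
Peg 1: [1]
Peg 2: []

After move 2 (1->0):
Peg 0: [3, 2, 1]
Peg 1: []
Peg 2: []

After move 3 (0->1):
Peg 0: [3, 2]
Peg 1: [1]
Peg 2: []

After move 4 (1->2):
Peg 0: [3, 2]
Peg 1: []
Peg 2: [1]

After move 5 (2->1):
Peg 0: [3, 2]
Peg 1: [1]
Peg 2: []

After move 6 (1->0):
Peg 0: [3, 2, 1]
Peg 1: []
Peg 2: []

After move 7 (0->2):
Peg 0: [3, 2]
Peg 1: []
Peg 2: [1]

After move 8 (0->1):
Peg 0: [3]
Peg 1: [2]
Peg 2: [1]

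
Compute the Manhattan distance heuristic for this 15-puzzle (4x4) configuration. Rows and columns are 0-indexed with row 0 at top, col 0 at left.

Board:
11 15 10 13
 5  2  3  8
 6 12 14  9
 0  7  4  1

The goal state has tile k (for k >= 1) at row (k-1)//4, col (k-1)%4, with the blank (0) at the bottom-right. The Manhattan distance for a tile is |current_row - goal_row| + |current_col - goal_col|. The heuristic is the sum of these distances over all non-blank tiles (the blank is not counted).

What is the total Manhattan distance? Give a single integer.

Answer: 41

Derivation:
Tile 11: at (0,0), goal (2,2), distance |0-2|+|0-2| = 4
Tile 15: at (0,1), goal (3,2), distance |0-3|+|1-2| = 4
Tile 10: at (0,2), goal (2,1), distance |0-2|+|2-1| = 3
Tile 13: at (0,3), goal (3,0), distance |0-3|+|3-0| = 6
Tile 5: at (1,0), goal (1,0), distance |1-1|+|0-0| = 0
Tile 2: at (1,1), goal (0,1), distance |1-0|+|1-1| = 1
Tile 3: at (1,2), goal (0,2), distance |1-0|+|2-2| = 1
Tile 8: at (1,3), goal (1,3), distance |1-1|+|3-3| = 0
Tile 6: at (2,0), goal (1,1), distance |2-1|+|0-1| = 2
Tile 12: at (2,1), goal (2,3), distance |2-2|+|1-3| = 2
Tile 14: at (2,2), goal (3,1), distance |2-3|+|2-1| = 2
Tile 9: at (2,3), goal (2,0), distance |2-2|+|3-0| = 3
Tile 7: at (3,1), goal (1,2), distance |3-1|+|1-2| = 3
Tile 4: at (3,2), goal (0,3), distance |3-0|+|2-3| = 4
Tile 1: at (3,3), goal (0,0), distance |3-0|+|3-0| = 6
Sum: 4 + 4 + 3 + 6 + 0 + 1 + 1 + 0 + 2 + 2 + 2 + 3 + 3 + 4 + 6 = 41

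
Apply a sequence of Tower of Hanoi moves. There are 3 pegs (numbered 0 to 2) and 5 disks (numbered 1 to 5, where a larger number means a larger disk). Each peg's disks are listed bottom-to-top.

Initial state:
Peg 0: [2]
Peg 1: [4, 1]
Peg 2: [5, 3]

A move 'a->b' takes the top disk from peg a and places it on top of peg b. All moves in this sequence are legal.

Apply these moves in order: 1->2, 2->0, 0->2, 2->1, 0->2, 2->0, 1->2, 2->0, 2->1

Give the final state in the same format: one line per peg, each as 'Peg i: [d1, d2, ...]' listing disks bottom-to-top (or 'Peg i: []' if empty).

Answer: Peg 0: [2, 1]
Peg 1: [4, 3]
Peg 2: [5]

Derivation:
After move 1 (1->2):
Peg 0: [2]
Peg 1: [4]
Peg 2: [5, 3, 1]

After move 2 (2->0):
Peg 0: [2, 1]
Peg 1: [4]
Peg 2: [5, 3]

After move 3 (0->2):
Peg 0: [2]
Peg 1: [4]
Peg 2: [5, 3, 1]

After move 4 (2->1):
Peg 0: [2]
Peg 1: [4, 1]
Peg 2: [5, 3]

After move 5 (0->2):
Peg 0: []
Peg 1: [4, 1]
Peg 2: [5, 3, 2]

After move 6 (2->0):
Peg 0: [2]
Peg 1: [4, 1]
Peg 2: [5, 3]

After move 7 (1->2):
Peg 0: [2]
Peg 1: [4]
Peg 2: [5, 3, 1]

After move 8 (2->0):
Peg 0: [2, 1]
Peg 1: [4]
Peg 2: [5, 3]

After move 9 (2->1):
Peg 0: [2, 1]
Peg 1: [4, 3]
Peg 2: [5]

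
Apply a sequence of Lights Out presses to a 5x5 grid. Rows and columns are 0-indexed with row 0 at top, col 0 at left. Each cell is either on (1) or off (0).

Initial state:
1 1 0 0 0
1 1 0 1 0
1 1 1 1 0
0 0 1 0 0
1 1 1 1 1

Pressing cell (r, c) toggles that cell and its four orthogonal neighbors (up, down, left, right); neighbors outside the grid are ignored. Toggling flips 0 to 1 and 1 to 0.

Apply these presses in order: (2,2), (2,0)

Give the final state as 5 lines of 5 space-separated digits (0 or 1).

Answer: 1 1 0 0 0
0 1 1 1 0
0 1 0 0 0
1 0 0 0 0
1 1 1 1 1

Derivation:
After press 1 at (2,2):
1 1 0 0 0
1 1 1 1 0
1 0 0 0 0
0 0 0 0 0
1 1 1 1 1

After press 2 at (2,0):
1 1 0 0 0
0 1 1 1 0
0 1 0 0 0
1 0 0 0 0
1 1 1 1 1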